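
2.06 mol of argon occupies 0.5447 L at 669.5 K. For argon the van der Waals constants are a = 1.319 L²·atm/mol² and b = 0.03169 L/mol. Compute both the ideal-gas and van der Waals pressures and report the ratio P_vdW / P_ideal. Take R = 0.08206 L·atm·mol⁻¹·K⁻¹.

Ideal: P_ideal = nRT/V = (2.06)(0.08206)(669.5)/0.5447 = 207.774 atm
vdW: P = nRT/(V − nb) − a n²/V² = 113.175/0.479419 − 5.59731/0.296698 = 236.067 − 18.8653 = 217.202 atm
Ratio = 217.202/207.774 = 1.045

P_vdW / P_ideal ≈ 1.045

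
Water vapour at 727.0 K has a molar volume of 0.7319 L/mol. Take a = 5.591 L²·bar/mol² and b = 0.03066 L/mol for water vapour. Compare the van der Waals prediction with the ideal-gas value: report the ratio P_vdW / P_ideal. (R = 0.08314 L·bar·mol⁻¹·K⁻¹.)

Ideal: P_ideal = RT/V_m = (0.08314)(727.0)/0.7319 = 82.5834 bar
vdW: P = RT/(V_m − b) − a/V_m² = 60.4428/0.701240 − 5.591/0.535678 = 86.1942 − 10.4372 = 75.7570 bar
Ratio = 75.7570/82.5834 = 0.9173

P_vdW / P_ideal ≈ 0.9173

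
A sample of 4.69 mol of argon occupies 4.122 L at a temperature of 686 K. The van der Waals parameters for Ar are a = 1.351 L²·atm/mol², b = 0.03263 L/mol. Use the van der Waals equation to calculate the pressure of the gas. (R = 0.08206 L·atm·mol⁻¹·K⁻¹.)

P ≈ 64.77 atm

P = nRT/(V − nb) − a n²/V²
nRT/(V − nb) = (4.69)(0.08206)(686)/(4.122 − 4.69×0.03263) = 264.01/3.9690 = 66.518 atm
a n²/V² = (1.351)(4.69)²/(4.122)² = 1.7490 atm
P = 66.518 − 1.7490 = 64.77 atm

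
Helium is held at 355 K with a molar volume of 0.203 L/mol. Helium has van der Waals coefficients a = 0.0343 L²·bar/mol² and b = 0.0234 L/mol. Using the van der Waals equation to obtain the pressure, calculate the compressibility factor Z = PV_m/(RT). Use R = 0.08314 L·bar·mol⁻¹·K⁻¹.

Z ≈ 1.125

P = RT/(V_m − b) − a/V_m² = (0.08314)(355)/(0.203 − 0.0234) − 0.0343/(0.203)²
  = 29.515/0.17960 − 0.83234 = 164.34 − 0.83234 = 163.51 bar
Z = PV_m/(RT) = (163.51)(0.203)/((0.08314)(355)) = 33.193/29.515 = 1.125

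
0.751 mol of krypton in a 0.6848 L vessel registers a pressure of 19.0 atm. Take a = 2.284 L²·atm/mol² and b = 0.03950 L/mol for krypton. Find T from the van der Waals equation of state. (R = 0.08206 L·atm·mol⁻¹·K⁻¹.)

T = (P + a n²/V²)(V − nb)/(nR)
P + a n²/V² = 19.0 + (2.284)(0.751)²/(0.6848)² = 21.747 atm
V − nb = 0.6848 − (0.751)(0.03950) = 0.65514 L
T = (21.747)(0.65514)/((0.751)(0.08206)) = 231.2 K

T ≈ 231.2 K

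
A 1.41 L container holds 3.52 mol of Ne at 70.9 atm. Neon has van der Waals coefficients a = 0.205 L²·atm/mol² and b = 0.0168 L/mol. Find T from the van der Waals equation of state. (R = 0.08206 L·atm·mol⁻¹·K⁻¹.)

T = (P + a n²/V²)(V − nb)/(nR)
P + a n²/V² = 70.9 + (0.205)(3.52)²/(1.41)² = 72.178 atm
V − nb = 1.41 − (3.52)(0.0168) = 1.3509 L
T = (72.178)(1.3509)/((3.52)(0.08206)) = 337.6 K

T ≈ 337.6 K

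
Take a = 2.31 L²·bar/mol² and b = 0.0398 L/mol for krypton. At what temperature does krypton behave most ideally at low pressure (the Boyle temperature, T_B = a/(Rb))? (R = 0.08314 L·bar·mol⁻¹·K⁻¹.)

T_B ≈ 698.1 K

For a van der Waals gas the second virial coefficient B₂ = b − a/(RT) vanishes at T_B = a/(Rb).
T_B = 2.31/(0.08314×0.0398) = 2.31/0.0033090 = 698.1 K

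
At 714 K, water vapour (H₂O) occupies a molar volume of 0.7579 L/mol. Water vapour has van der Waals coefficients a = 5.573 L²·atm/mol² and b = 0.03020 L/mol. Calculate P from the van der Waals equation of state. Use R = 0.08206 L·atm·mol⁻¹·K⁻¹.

P ≈ 70.81 atm

P = RT/(V_m − b) − a/V_m²
RT/(V_m − b) = (0.08206)(714)/(0.7579 − 0.03020) = 58.591/0.72770 = 80.515 atm
a/V_m² = 5.573/(0.7579)² = 9.7021 atm
P = 80.515 − 9.7021 = 70.81 atm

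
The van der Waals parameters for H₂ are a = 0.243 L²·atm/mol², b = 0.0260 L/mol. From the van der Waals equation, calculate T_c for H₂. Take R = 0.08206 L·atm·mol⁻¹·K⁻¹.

T_c ≈ 33.75 K

For a van der Waals gas, T_c = 8a/(27Rb).
T_c = 8×0.243/(27×0.08206×0.0260) = 1.9440/0.057606 = 33.75 K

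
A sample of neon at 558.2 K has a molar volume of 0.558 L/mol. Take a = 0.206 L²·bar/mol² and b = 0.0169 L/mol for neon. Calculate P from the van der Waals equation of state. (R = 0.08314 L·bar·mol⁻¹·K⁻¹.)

P ≈ 85.11 bar

P = RT/(V_m − b) − a/V_m²
RT/(V_m − b) = (0.08314)(558.2)/(0.558 − 0.0169) = 46.409/0.54110 = 85.768 bar
a/V_m² = 0.206/(0.558)² = 0.66161 bar
P = 85.768 − 0.66161 = 85.11 bar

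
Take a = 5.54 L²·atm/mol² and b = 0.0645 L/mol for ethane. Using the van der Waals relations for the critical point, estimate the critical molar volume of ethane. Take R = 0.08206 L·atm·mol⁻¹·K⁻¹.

V_m,c ≈ 0.1935 L/mol

For a van der Waals gas, V_m,c = 3b.
V_m,c = 3×0.0645 = 0.1935 L/mol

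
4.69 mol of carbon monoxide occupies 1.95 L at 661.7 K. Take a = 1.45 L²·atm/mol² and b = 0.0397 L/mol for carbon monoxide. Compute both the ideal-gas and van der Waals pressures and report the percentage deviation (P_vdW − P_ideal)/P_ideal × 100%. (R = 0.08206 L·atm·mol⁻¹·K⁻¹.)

4.13 %

Ideal: P_ideal = nRT/V = (4.69)(0.08206)(661.7)/1.95 = 130.596 atm
vdW: P = nRT/(V − nb) − a n²/V² = 254.663/1.76381 − 31.8943/3.80250 = 144.382 − 8.38772 = 135.994 atm
% deviation = (135.994 − 130.596)/130.596 × 100% = 4.13%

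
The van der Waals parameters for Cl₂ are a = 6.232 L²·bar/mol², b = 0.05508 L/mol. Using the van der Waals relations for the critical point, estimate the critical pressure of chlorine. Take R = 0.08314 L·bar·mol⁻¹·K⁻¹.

For a van der Waals gas, P_c = a/(27b²).
P_c = 6.232/(27×(0.05508)²) = 6.232/0.081913 = 76.08 bar

P_c ≈ 76.08 bar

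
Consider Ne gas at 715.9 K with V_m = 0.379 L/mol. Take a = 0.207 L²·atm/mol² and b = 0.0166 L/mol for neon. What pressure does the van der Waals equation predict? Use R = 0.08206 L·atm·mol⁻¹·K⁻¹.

P ≈ 160.7 atm

P = RT/(V_m − b) − a/V_m²
RT/(V_m − b) = (0.08206)(715.9)/(0.379 − 0.0166) = 58.747/0.36240 = 162.11 atm
a/V_m² = 0.207/(0.379)² = 1.4411 atm
P = 162.11 − 1.4411 = 160.7 atm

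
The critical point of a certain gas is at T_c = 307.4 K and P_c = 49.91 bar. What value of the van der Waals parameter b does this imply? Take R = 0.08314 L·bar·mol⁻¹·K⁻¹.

From T_c = 8a/(27Rb) and P_c = a/(27b²): b = R T_c/(8 P_c).
b = (0.08314)(307.4)/(8×49.91) = 25.557/399.28 = 0.06401 L/mol

b ≈ 0.06401 L/mol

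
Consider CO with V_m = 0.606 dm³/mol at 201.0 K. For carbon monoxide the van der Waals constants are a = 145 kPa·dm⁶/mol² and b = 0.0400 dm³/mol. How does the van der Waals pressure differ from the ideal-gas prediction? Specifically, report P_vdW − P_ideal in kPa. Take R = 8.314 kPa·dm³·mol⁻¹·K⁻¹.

ΔP ≈ -200.0 kPa

Ideal: P_ideal = RT/V_m = (8.314)(201.0)/0.606 = 2757.61 kPa
vdW: P = RT/(V_m − b) − a/V_m² = 1671.11/0.566000 − 145/0.367236 = 2952.49 − 394.841 = 2557.65 kPa
ΔP = 2557.65 − 2757.61 = -200.0 kPa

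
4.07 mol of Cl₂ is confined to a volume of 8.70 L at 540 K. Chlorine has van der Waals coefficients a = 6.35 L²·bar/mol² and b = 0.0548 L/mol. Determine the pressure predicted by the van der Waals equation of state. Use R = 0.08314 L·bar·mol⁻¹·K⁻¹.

P = nRT/(V − nb) − a n²/V²
nRT/(V − nb) = (4.07)(0.08314)(540)/(8.70 − 4.07×0.0548) = 182.73/8.4770 = 21.556 bar
a n²/V² = (6.35)(4.07)²/(8.70)² = 1.3897 bar
P = 21.556 − 1.3897 = 20.17 bar

P ≈ 20.17 bar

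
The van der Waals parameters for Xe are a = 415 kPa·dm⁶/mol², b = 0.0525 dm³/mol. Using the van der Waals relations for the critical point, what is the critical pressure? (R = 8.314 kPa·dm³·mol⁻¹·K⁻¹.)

For a van der Waals gas, P_c = a/(27b²).
P_c = 415/(27×(0.0525)²) = 415/0.074419 = 5577 kPa

P_c ≈ 5577 kPa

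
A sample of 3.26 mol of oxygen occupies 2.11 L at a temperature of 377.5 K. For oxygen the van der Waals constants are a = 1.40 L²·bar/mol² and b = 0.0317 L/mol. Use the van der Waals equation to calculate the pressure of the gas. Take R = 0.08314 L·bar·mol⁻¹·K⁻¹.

P = nRT/(V − nb) − a n²/V²
nRT/(V − nb) = (3.26)(0.08314)(377.5)/(2.11 − 3.26×0.0317) = 102.32/2.0067 = 50.989 bar
a n²/V² = (1.40)(3.26)²/(2.11)² = 3.3419 bar
P = 50.989 − 3.3419 = 47.65 bar

P ≈ 47.65 bar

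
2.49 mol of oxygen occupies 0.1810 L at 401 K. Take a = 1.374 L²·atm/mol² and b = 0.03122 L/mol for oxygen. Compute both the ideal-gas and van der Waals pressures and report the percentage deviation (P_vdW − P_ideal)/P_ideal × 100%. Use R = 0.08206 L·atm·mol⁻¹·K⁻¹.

17.84 %

Ideal: P_ideal = nRT/V = (2.49)(0.08206)(401)/0.1810 = 452.686 atm
vdW: P = nRT/(V − nb) − a n²/V² = 81.9361/0.103262 − 8.51894/0.0327610 = 793.478 − 260.033 = 533.445 atm
% deviation = (533.445 − 452.686)/452.686 × 100% = 17.84%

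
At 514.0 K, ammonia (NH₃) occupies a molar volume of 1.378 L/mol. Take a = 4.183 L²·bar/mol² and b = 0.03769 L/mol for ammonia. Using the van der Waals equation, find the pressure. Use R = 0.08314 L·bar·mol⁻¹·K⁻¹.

P = RT/(V_m − b) − a/V_m²
RT/(V_m − b) = (0.08314)(514.0)/(1.378 − 0.03769) = 42.734/1.3403 = 31.884 bar
a/V_m² = 4.183/(1.378)² = 2.2029 bar
P = 31.884 − 2.2029 = 29.68 bar

P ≈ 29.68 bar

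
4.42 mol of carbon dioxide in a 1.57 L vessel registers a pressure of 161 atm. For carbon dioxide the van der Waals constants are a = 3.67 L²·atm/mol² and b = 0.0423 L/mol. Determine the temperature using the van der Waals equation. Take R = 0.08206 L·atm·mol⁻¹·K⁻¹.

T = (P + a n²/V²)(V − nb)/(nR)
P + a n²/V² = 161 + (3.67)(4.42)²/(1.57)² = 190.09 atm
V − nb = 1.57 − (4.42)(0.0423) = 1.3830 L
T = (190.09)(1.3830)/((4.42)(0.08206)) = 724.8 K

T ≈ 724.8 K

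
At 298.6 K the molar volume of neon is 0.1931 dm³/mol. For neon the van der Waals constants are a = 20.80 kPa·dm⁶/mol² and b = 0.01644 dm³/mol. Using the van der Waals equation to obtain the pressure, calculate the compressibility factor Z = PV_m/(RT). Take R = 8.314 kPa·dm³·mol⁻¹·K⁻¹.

Z ≈ 1.050

P = RT/(V_m − b) − a/V_m² = (8.314)(298.6)/(0.1931 − 0.01644) − 20.80/(0.1931)²
  = 2482.6/0.17666 − 557.83 = 14053 − 557.83 = 13495 kPa
Z = PV_m/(RT) = (13495)(0.1931)/((8.314)(298.6)) = 2605.9/2482.6 = 1.050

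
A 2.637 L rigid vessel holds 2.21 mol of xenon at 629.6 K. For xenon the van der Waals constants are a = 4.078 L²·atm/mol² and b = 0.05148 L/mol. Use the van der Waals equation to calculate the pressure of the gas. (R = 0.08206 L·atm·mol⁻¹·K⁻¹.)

P = nRT/(V − nb) − a n²/V²
nRT/(V − nb) = (2.21)(0.08206)(629.6)/(2.637 − 2.21×0.05148) = 114.18/2.5232 = 45.252 atm
a n²/V² = (4.078)(2.21)²/(2.637)² = 2.8643 atm
P = 45.252 − 2.8643 = 42.39 atm

P ≈ 42.39 atm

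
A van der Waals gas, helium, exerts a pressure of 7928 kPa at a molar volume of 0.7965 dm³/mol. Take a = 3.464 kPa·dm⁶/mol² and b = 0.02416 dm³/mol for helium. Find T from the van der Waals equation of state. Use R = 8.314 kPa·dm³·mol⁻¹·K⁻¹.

T = (P + a/V_m²)(V_m − b)/R
P + a/V_m² = 7928 + 3.464/(0.7965)² = 7933.5 kPa
V_m − b = 0.7965 − 0.02416 = 0.77234 dm³/mol
T = (7933.5)(0.77234)/8.314 = 737.0 K

T ≈ 737.0 K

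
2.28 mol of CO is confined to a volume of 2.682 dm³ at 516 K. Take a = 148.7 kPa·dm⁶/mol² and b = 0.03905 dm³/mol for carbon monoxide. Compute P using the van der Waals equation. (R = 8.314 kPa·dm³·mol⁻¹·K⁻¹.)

P = nRT/(V − nb) − a n²/V²
nRT/(V − nb) = (2.28)(8.314)(516)/(2.682 − 2.28×0.03905) = 9781.3/2.5930 = 3772.2 kPa
a n²/V² = (148.7)(2.28)²/(2.682)² = 107.46 kPa
P = 3772.2 − 107.46 = 3665 kPa

P ≈ 3665 kPa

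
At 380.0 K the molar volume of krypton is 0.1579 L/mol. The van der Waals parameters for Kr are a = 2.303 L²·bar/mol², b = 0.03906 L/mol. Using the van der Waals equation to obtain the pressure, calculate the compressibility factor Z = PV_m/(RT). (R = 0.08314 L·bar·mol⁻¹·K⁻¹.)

P = RT/(V_m − b) − a/V_m² = (0.08314)(380.0)/(0.1579 − 0.03906) − 2.303/(0.1579)²
  = 31.593/0.11884 − 92.370 = 265.84 − 92.370 = 173.47 bar
Z = PV_m/(RT) = (173.47)(0.1579)/((0.08314)(380.0)) = 27.391/31.593 = 0.8670

Z ≈ 0.8670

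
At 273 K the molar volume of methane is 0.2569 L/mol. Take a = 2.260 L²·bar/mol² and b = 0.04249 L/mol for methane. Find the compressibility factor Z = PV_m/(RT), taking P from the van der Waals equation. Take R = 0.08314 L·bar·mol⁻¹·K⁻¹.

P = RT/(V_m − b) − a/V_m² = (0.08314)(273)/(0.2569 − 0.04249) − 2.260/(0.2569)²
  = 22.697/0.21441 − 34.244 = 105.86 − 34.244 = 71.62 bar
Z = PV_m/(RT) = (71.62)(0.2569)/((0.08314)(273)) = 18.399/22.697 = 0.8106

Z ≈ 0.8106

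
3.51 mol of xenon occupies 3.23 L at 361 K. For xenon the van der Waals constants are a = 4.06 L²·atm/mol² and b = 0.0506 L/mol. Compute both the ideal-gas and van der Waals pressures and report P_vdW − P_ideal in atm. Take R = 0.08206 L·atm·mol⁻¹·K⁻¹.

Ideal: P_ideal = nRT/V = (3.51)(0.08206)(361)/3.23 = 32.1917 atm
vdW: P = nRT/(V − nb) − a n²/V² = 103.979/3.05239 − 50.0196/10.4329 = 34.0648 − 4.79441 = 29.2704 atm
ΔP = 29.2704 − 32.1917 = -2.921 atm

ΔP ≈ -2.921 atm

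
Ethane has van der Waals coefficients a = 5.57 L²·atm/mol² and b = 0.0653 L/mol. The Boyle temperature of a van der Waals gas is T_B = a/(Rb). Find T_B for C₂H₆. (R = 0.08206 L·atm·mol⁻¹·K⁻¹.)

T_B ≈ 1039 K

For a van der Waals gas the second virial coefficient B₂ = b − a/(RT) vanishes at T_B = a/(Rb).
T_B = 5.57/(0.08206×0.0653) = 5.57/0.0053585 = 1039 K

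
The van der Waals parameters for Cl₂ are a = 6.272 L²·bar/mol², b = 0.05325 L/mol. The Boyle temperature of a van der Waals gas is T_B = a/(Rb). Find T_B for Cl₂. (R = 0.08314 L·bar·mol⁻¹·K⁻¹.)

For a van der Waals gas the second virial coefficient B₂ = b − a/(RT) vanishes at T_B = a/(Rb).
T_B = 6.272/(0.08314×0.05325) = 6.272/0.0044272 = 1417 K

T_B ≈ 1417 K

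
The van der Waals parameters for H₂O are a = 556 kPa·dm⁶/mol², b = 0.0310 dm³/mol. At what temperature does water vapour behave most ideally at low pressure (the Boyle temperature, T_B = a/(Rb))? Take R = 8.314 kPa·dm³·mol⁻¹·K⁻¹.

For a van der Waals gas the second virial coefficient B₂ = b − a/(RT) vanishes at T_B = a/(Rb).
T_B = 556/(8.314×0.0310) = 556/0.25773 = 2157 K

T_B ≈ 2157 K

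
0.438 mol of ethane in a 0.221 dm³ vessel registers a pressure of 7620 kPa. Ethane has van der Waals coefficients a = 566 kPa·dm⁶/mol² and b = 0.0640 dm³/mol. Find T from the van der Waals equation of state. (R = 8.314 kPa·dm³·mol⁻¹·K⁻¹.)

T ≈ 521.6 K

T = (P + a n²/V²)(V − nb)/(nR)
P + a n²/V² = 7620 + (566)(0.438)²/(0.221)² = 9843.2 kPa
V − nb = 0.221 − (0.438)(0.0640) = 0.19297 dm³
T = (9843.2)(0.19297)/((0.438)(8.314)) = 521.6 K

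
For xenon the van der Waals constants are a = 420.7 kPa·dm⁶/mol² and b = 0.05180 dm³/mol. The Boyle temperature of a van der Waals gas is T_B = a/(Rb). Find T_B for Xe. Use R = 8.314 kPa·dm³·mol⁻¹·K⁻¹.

For a van der Waals gas the second virial coefficient B₂ = b − a/(RT) vanishes at T_B = a/(Rb).
T_B = 420.7/(8.314×0.05180) = 420.7/0.43067 = 976.9 K

T_B ≈ 976.9 K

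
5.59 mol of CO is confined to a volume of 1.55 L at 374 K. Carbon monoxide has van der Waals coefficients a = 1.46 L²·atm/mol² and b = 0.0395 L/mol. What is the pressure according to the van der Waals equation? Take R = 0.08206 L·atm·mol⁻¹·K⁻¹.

P ≈ 110.1 atm

P = nRT/(V − nb) − a n²/V²
nRT/(V − nb) = (5.59)(0.08206)(374)/(1.55 − 5.59×0.0395) = 171.56/1.3292 = 129.07 atm
a n²/V² = (1.46)(5.59)²/(1.55)² = 18.989 atm
P = 129.07 − 18.989 = 110.1 atm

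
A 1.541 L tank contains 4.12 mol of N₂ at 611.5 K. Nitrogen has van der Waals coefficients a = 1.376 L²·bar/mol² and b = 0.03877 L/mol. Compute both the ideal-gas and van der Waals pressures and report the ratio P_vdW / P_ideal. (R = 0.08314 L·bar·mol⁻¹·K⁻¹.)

P_vdW / P_ideal ≈ 1.043

Ideal: P_ideal = nRT/V = (4.12)(0.08314)(611.5)/1.541 = 135.926 bar
vdW: P = nRT/(V − nb) − a n²/V² = 209.461/1.38127 − 23.3568/2.37468 = 151.644 − 9.83577 = 141.808 bar
Ratio = 141.808/135.926 = 1.043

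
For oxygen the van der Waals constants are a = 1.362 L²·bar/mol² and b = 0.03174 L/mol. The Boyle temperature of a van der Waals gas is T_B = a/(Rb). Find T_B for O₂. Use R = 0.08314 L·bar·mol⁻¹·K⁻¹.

T_B ≈ 516.1 K

For a van der Waals gas the second virial coefficient B₂ = b − a/(RT) vanishes at T_B = a/(Rb).
T_B = 1.362/(0.08314×0.03174) = 1.362/0.0026389 = 516.1 K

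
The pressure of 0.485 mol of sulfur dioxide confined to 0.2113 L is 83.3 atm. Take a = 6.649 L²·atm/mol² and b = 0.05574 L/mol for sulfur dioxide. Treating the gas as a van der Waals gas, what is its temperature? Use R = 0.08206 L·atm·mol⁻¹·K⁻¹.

T = (P + a n²/V²)(V − nb)/(nR)
P + a n²/V² = 83.3 + (6.649)(0.485)²/(0.2113)² = 118.33 atm
V − nb = 0.2113 − (0.485)(0.05574) = 0.18427 L
T = (118.33)(0.18427)/((0.485)(0.08206)) = 547.9 K

T ≈ 547.9 K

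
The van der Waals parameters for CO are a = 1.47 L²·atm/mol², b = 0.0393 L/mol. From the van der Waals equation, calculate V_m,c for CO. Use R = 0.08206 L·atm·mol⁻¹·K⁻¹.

For a van der Waals gas, V_m,c = 3b.
V_m,c = 3×0.0393 = 0.1179 L/mol

V_m,c ≈ 0.1179 L/mol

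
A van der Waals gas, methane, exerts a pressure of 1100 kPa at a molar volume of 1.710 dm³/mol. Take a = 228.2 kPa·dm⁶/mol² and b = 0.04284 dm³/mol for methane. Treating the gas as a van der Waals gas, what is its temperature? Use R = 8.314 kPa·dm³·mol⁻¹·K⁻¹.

T = (P + a/V_m²)(V_m − b)/R
P + a/V_m² = 1100 + 228.2/(1.710)² = 1178.0 kPa
V_m − b = 1.710 − 0.04284 = 1.6672 dm³/mol
T = (1178.0)(1.6672)/8.314 = 236.2 K

T ≈ 236.2 K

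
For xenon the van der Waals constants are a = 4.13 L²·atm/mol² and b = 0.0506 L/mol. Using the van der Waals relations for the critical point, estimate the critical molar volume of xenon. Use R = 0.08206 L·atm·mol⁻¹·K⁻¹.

V_m,c ≈ 0.1518 L/mol

For a van der Waals gas, V_m,c = 3b.
V_m,c = 3×0.0506 = 0.1518 L/mol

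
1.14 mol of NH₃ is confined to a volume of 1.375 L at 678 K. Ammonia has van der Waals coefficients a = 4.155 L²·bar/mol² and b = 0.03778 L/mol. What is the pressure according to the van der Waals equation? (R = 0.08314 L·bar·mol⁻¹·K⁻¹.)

P ≈ 45.39 bar

P = nRT/(V − nb) − a n²/V²
nRT/(V − nb) = (1.14)(0.08314)(678)/(1.375 − 1.14×0.03778) = 64.261/1.3319 = 48.248 bar
a n²/V² = (4.155)(1.14)²/(1.375)² = 2.8561 bar
P = 48.248 − 2.8561 = 45.39 bar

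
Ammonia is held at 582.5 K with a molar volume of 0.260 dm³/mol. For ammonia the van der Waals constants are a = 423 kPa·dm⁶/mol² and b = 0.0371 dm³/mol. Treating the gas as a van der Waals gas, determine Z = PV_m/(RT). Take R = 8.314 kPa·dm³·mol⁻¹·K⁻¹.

P = RT/(V_m − b) − a/V_m² = (8.314)(582.5)/(0.260 − 0.0371) − 423/(0.260)²
  = 4842.9/0.22290 − 6257.4 = 21727 − 6257.4 = 15470 kPa
Z = PV_m/(RT) = (15470)(0.260)/((8.314)(582.5)) = 4022.2/4842.9 = 0.8305

Z ≈ 0.8305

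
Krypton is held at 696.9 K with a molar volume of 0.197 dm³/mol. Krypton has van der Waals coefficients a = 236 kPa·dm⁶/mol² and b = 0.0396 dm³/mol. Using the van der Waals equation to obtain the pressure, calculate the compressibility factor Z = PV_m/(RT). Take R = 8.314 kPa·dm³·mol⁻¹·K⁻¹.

P = RT/(V_m − b) − a/V_m² = (8.314)(696.9)/(0.197 − 0.0396) − 236/(0.197)²
  = 5794.0/0.15740 − 6081.1 = 36811 − 6081.1 = 30730 kPa
Z = PV_m/(RT) = (30730)(0.197)/((8.314)(696.9)) = 6053.8/5794.0 = 1.045

Z ≈ 1.045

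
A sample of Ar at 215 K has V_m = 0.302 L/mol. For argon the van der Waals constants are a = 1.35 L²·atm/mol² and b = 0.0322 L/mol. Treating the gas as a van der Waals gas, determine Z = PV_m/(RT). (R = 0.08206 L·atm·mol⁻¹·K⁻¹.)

Z ≈ 0.8660

P = RT/(V_m − b) − a/V_m² = (0.08206)(215)/(0.302 − 0.0322) − 1.35/(0.302)²
  = 17.643/0.26980 − 14.802 = 65.393 − 14.802 = 50.591 atm
Z = PV_m/(RT) = (50.591)(0.302)/((0.08206)(215)) = 15.278/17.643 = 0.8660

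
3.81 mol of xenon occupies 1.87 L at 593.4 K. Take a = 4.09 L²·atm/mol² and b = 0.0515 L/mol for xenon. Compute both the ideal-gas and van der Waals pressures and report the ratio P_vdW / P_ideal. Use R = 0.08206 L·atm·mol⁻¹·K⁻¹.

Ideal: P_ideal = nRT/V = (3.81)(0.08206)(593.4)/1.87 = 99.2116 atm
vdW: P = nRT/(V − nb) − a n²/V² = 185.526/1.67379 − 59.3708/3.49690 = 110.842 − 16.9781 = 93.864 atm
Ratio = 93.864/99.2116 = 0.9461

P_vdW / P_ideal ≈ 0.9461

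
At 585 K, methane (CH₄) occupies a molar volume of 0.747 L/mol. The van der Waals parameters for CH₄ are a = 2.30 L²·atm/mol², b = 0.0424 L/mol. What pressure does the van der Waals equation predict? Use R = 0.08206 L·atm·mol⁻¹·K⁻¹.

P = RT/(V_m − b) − a/V_m²
RT/(V_m − b) = (0.08206)(585)/(0.747 − 0.0424) = 48.005/0.70460 = 68.131 atm
a/V_m² = 2.30/(0.747)² = 4.1218 atm
P = 68.131 − 4.1218 = 64.01 atm

P ≈ 64.01 atm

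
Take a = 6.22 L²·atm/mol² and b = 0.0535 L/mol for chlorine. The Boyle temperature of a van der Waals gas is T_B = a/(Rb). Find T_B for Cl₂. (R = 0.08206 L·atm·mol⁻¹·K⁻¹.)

T_B ≈ 1417 K

For a van der Waals gas the second virial coefficient B₂ = b − a/(RT) vanishes at T_B = a/(Rb).
T_B = 6.22/(0.08206×0.0535) = 6.22/0.0043902 = 1417 K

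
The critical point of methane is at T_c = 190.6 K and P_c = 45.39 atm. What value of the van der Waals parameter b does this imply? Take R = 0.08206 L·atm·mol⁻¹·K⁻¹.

From T_c = 8a/(27Rb) and P_c = a/(27b²): b = R T_c/(8 P_c).
b = (0.08206)(190.6)/(8×45.39) = 15.641/363.12 = 0.04307 L/mol

b ≈ 0.04307 L/mol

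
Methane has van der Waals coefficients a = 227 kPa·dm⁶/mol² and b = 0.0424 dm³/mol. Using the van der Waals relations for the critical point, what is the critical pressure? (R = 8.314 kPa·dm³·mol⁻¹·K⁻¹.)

P_c ≈ 4677 kPa

For a van der Waals gas, P_c = a/(27b²).
P_c = 227/(27×(0.0424)²) = 227/0.048540 = 4677 kPa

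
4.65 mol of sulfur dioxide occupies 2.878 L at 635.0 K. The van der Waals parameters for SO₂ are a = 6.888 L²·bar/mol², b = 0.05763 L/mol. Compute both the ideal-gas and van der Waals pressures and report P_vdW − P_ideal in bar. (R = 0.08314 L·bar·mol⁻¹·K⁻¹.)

Ideal: P_ideal = nRT/V = (4.65)(0.08314)(635.0)/2.878 = 85.2994 bar
vdW: P = nRT/(V − nb) − a n²/V² = 245.492/2.61002 − 148.936/8.28288 = 94.0575 − 17.9812 = 76.0763 bar
ΔP = 76.0763 − 85.2994 = -9.223 bar

ΔP ≈ -9.223 bar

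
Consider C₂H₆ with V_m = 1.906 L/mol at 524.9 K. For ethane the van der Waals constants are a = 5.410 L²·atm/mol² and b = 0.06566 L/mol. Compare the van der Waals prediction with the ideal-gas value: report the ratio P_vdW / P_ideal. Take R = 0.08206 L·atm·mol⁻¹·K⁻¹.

Ideal: P_ideal = RT/V_m = (0.08206)(524.9)/1.906 = 22.5988 atm
vdW: P = RT/(V_m − b) − a/V_m² = 43.0733/1.84034 − 5.410/3.63284 = 23.4051 − 1.48919 = 21.9159 atm
Ratio = 21.9159/22.5988 = 0.9698

P_vdW / P_ideal ≈ 0.9698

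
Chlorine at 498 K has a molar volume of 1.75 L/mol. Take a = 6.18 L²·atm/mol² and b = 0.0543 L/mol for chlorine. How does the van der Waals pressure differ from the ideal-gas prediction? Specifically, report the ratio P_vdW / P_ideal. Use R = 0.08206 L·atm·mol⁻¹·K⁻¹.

P_vdW / P_ideal ≈ 0.9456

Ideal: P_ideal = RT/V_m = (0.08206)(498)/1.75 = 23.3519 atm
vdW: P = RT/(V_m − b) − a/V_m² = 40.8659/1.69570 − 6.18/3.06250 = 24.0997 − 2.01796 = 22.0817 atm
Ratio = 22.0817/23.3519 = 0.9456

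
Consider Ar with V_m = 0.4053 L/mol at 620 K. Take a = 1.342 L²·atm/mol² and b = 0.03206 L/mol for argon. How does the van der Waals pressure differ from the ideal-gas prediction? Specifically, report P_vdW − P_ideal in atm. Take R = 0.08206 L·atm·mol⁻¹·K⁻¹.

ΔP ≈ 2.61 atm

Ideal: P_ideal = RT/V_m = (0.08206)(620)/0.4053 = 125.530 atm
vdW: P = RT/(V_m − b) − a/V_m² = 50.8772/0.373240 − 1.342/0.164268 = 136.312 − 8.16958 = 128.142 atm
ΔP = 128.142 − 125.530 = 2.61 atm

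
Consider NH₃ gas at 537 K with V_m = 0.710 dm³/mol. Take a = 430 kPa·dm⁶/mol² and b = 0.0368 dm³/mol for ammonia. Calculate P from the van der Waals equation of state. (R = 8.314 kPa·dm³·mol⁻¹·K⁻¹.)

P = RT/(V_m − b) − a/V_m²
RT/(V_m − b) = (8.314)(537)/(0.710 − 0.0368) = 4464.6/0.67320 = 6631.9 kPa
a/V_m² = 430/(0.710)² = 853.01 kPa
P = 6631.9 − 853.01 = 5779 kPa

P ≈ 5779 kPa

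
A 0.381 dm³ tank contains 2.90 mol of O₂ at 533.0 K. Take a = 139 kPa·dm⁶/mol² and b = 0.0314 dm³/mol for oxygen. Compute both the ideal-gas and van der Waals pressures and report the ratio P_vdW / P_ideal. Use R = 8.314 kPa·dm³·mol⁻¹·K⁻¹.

P_vdW / P_ideal ≈ 1.075

Ideal: P_ideal = nRT/V = (2.90)(8.314)(533.0)/0.381 = 33729.5 kPa
vdW: P = nRT/(V − nb) − a n²/V² = 12850.9/0.289940 − 1168.99/0.145161 = 44322.6 − 8053.06 = 36269.5 kPa
Ratio = 36269.5/33729.5 = 1.075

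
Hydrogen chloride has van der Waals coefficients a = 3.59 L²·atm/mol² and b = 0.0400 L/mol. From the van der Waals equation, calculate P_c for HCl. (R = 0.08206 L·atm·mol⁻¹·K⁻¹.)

P_c ≈ 83.10 atm

For a van der Waals gas, P_c = a/(27b²).
P_c = 3.59/(27×(0.0400)²) = 3.59/0.043200 = 83.10 atm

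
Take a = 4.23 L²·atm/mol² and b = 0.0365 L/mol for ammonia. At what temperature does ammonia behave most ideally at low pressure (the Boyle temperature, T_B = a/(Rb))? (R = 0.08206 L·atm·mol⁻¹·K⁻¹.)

For a van der Waals gas the second virial coefficient B₂ = b − a/(RT) vanishes at T_B = a/(Rb).
T_B = 4.23/(0.08206×0.0365) = 4.23/0.0029952 = 1412 K

T_B ≈ 1412 K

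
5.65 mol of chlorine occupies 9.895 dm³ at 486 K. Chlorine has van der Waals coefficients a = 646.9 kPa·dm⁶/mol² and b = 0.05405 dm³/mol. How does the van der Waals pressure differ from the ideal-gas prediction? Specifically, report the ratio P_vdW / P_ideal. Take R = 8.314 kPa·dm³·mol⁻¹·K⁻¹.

Ideal: P_ideal = nRT/V = (5.65)(8.314)(486)/9.895 = 2307.17 kPa
vdW: P = nRT/(V − nb) − a n²/V² = 22829.4/9.58962 − 20650.7/97.9110 = 2380.64 − 210.913 = 2169.73 kPa
Ratio = 2169.73/2307.17 = 0.9404

P_vdW / P_ideal ≈ 0.9404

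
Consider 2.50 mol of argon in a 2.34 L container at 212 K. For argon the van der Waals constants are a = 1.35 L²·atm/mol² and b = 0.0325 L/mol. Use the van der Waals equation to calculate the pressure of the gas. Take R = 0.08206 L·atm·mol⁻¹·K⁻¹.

P = nRT/(V − nb) − a n²/V²
nRT/(V − nb) = (2.50)(0.08206)(212)/(2.34 − 2.50×0.0325) = 43.492/2.2588 = 19.254 atm
a n²/V² = (1.35)(2.50)²/(2.34)² = 1.5409 atm
P = 19.254 − 1.5409 = 17.71 atm

P ≈ 17.71 atm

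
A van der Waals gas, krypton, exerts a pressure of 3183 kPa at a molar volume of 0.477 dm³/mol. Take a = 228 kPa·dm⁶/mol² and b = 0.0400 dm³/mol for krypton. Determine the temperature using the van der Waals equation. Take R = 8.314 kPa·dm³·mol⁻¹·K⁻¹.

T = (P + a/V_m²)(V_m − b)/R
P + a/V_m² = 3183 + 228/(0.477)² = 4185.1 kPa
V_m − b = 0.477 − 0.0400 = 0.43700 dm³/mol
T = (4185.1)(0.43700)/8.314 = 220.0 K

T ≈ 220.0 K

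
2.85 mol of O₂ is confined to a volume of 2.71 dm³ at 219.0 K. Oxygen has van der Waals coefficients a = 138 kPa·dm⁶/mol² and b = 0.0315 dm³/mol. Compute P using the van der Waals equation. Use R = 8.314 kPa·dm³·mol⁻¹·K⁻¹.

P ≈ 1828 kPa

P = nRT/(V − nb) − a n²/V²
nRT/(V − nb) = (2.85)(8.314)(219.0)/(2.71 − 2.85×0.0315) = 5189.2/2.6202 = 1980.5 kPa
a n²/V² = (138)(2.85)²/(2.71)² = 152.63 kPa
P = 1980.5 − 152.63 = 1828 kPa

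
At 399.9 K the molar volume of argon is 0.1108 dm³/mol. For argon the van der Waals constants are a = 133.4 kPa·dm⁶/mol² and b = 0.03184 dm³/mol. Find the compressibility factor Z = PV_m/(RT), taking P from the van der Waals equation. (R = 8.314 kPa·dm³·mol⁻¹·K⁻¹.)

Z ≈ 1.041

P = RT/(V_m − b) − a/V_m² = (8.314)(399.9)/(0.1108 − 0.03184) − 133.4/(0.1108)²
  = 3324.8/0.078960 − 10866 = 42107 − 10866 = 31241 kPa
Z = PV_m/(RT) = (31241)(0.1108)/((8.314)(399.9)) = 3461.5/3324.8 = 1.041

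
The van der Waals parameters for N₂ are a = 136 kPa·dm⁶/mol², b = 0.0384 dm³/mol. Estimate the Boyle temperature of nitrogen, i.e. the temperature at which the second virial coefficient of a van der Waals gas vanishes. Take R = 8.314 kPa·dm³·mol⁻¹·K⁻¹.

For a van der Waals gas the second virial coefficient B₂ = b − a/(RT) vanishes at T_B = a/(Rb).
T_B = 136/(8.314×0.0384) = 136/0.31926 = 426.0 K

T_B ≈ 426.0 K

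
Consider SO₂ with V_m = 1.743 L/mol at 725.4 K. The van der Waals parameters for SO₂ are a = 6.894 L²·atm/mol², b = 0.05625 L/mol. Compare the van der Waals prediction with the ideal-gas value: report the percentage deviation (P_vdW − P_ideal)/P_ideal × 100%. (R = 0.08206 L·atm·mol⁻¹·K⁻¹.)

-3.31 %

Ideal: P_ideal = RT/V_m = (0.08206)(725.4)/1.743 = 34.1516 atm
vdW: P = RT/(V_m − b) − a/V_m² = 59.5263/1.68675 − 6.894/3.03805 = 35.2905 − 2.26922 = 33.0213 atm
% deviation = (33.0213 − 34.1516)/34.1516 × 100% = -3.31%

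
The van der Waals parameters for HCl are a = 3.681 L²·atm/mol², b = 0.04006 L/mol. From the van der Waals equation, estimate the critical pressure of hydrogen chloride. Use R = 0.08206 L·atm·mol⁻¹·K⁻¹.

P_c ≈ 84.95 atm

For a van der Waals gas, P_c = a/(27b²).
P_c = 3.681/(27×(0.04006)²) = 3.681/0.043330 = 84.95 atm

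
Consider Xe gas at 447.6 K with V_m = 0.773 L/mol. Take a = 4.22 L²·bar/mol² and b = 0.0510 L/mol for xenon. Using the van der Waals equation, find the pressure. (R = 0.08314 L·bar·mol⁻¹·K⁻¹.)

P ≈ 44.48 bar

P = RT/(V_m − b) − a/V_m²
RT/(V_m − b) = (0.08314)(447.6)/(0.773 − 0.0510) = 37.213/0.72200 = 51.542 bar
a/V_m² = 4.22/(0.773)² = 7.0624 bar
P = 51.542 − 7.0624 = 44.48 bar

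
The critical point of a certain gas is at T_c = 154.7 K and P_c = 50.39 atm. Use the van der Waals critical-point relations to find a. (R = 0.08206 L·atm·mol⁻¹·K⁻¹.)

From T_c = 8a/(27Rb) and P_c = a/(27b²): a = 27 R² T_c²/(64 P_c).
a = 27×(0.08206)²×(154.7)²/(64×50.39) = 4351.2/3225.0 = 1.349 L²·atm/mol²

a ≈ 1.349 L²·atm/mol²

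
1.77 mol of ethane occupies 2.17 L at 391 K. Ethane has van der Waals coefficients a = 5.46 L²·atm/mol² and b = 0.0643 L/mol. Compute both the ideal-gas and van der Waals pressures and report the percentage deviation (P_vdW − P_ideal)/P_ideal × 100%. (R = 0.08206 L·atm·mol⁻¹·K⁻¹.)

Ideal: P_ideal = nRT/V = (1.77)(0.08206)(391)/2.17 = 26.1711 atm
vdW: P = nRT/(V − nb) − a n²/V² = 56.7913/2.05619 − 17.1056/4.70890 = 27.6197 − 3.63261 = 23.9871 atm
% deviation = (23.9871 − 26.1711)/26.1711 × 100% = -8.35%

-8.35 %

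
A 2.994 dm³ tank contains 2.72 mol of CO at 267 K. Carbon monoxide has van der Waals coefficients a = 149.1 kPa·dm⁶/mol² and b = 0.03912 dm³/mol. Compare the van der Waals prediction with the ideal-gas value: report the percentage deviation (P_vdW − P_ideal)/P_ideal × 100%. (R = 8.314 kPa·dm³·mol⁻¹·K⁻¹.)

Ideal: P_ideal = nRT/V = (2.72)(8.314)(267)/2.994 = 2016.69 kPa
vdW: P = nRT/(V − nb) − a n²/V² = 6037.96/2.88759 − 1103.10/8.96404 = 2091.00 − 123.058 = 1967.94 kPa
% deviation = (1967.94 − 2016.69)/2016.69 × 100% = -2.42%

-2.42 %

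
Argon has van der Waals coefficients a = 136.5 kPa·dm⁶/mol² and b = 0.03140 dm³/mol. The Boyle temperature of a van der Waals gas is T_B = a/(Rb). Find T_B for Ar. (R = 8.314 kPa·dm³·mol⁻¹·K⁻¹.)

T_B ≈ 522.9 K

For a van der Waals gas the second virial coefficient B₂ = b − a/(RT) vanishes at T_B = a/(Rb).
T_B = 136.5/(8.314×0.03140) = 136.5/0.26106 = 522.9 K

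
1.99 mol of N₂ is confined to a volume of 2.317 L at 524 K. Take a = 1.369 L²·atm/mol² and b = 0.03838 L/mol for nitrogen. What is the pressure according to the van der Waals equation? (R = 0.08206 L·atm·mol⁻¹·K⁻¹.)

P ≈ 37.18 atm

P = nRT/(V − nb) − a n²/V²
nRT/(V − nb) = (1.99)(0.08206)(524)/(2.317 − 1.99×0.03838) = 85.569/2.2406 = 38.190 atm
a n²/V² = (1.369)(1.99)²/(2.317)² = 1.0099 atm
P = 38.190 − 1.0099 = 37.18 atm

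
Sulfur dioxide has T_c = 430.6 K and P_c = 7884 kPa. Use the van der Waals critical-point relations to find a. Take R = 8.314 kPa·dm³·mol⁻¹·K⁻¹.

From T_c = 8a/(27Rb) and P_c = a/(27b²): a = 27 R² T_c²/(64 P_c).
a = 27×(8.314)²×(430.6)²/(64×7884) = 346044424/504576 = 685.8 kPa·dm⁶/mol²

a ≈ 685.8 kPa·dm⁶/mol²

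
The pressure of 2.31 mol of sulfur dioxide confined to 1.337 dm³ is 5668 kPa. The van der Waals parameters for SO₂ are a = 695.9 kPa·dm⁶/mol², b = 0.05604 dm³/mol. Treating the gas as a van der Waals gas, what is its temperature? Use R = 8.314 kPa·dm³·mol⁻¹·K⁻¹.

T ≈ 487.0 K

T = (P + a n²/V²)(V − nb)/(nR)
P + a n²/V² = 5668 + (695.9)(2.31)²/(1.337)² = 7745.3 kPa
V − nb = 1.337 − (2.31)(0.05604) = 1.2075 dm³
T = (7745.3)(1.2075)/((2.31)(8.314)) = 487.0 K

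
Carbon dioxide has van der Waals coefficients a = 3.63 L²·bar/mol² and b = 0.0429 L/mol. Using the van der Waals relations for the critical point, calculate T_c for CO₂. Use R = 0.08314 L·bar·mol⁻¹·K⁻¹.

T_c ≈ 301.6 K

For a van der Waals gas, T_c = 8a/(27Rb).
T_c = 8×3.63/(27×0.08314×0.0429) = 29.040/0.096301 = 301.6 K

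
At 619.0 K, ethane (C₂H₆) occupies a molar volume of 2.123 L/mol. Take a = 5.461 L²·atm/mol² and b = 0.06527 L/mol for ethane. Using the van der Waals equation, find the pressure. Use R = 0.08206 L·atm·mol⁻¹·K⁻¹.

P = RT/(V_m − b) − a/V_m²
RT/(V_m − b) = (0.08206)(619.0)/(2.123 − 0.06527) = 50.795/2.0577 = 24.685 atm
a/V_m² = 5.461/(2.123)² = 1.2116 atm
P = 24.685 − 1.2116 = 23.47 atm

P ≈ 23.47 atm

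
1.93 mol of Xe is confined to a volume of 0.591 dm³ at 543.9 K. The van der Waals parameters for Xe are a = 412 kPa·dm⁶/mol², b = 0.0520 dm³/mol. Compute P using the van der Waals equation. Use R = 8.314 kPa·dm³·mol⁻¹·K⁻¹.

P ≈ 13394 kPa

P = nRT/(V − nb) − a n²/V²
nRT/(V − nb) = (1.93)(8.314)(543.9)/(0.591 − 1.93×0.0520) = 8727.4/0.49064 = 17788 kPa
a n²/V² = (412)(1.93)²/(0.591)² = 4393.8 kPa
P = 17788 − 4393.8 = 13394 kPa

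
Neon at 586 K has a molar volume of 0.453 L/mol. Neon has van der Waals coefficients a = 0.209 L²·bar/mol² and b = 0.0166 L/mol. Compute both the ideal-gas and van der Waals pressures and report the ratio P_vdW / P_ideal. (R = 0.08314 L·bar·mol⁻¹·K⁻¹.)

Ideal: P_ideal = RT/V_m = (0.08314)(586)/0.453 = 107.550 bar
vdW: P = RT/(V_m − b) − a/V_m² = 48.7200/0.436400 − 0.209/0.205209 = 111.641 − 1.01847 = 110.623 bar
Ratio = 110.623/107.550 = 1.029

P_vdW / P_ideal ≈ 1.029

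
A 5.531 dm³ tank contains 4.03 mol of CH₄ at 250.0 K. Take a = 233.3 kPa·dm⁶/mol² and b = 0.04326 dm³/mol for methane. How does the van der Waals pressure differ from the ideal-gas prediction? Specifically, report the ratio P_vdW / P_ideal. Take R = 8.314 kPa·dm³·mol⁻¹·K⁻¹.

P_vdW / P_ideal ≈ 0.9508

Ideal: P_ideal = nRT/V = (4.03)(8.314)(250.0)/5.531 = 1514.44 kPa
vdW: P = nRT/(V − nb) − a n²/V² = 8376.36/5.35666 − 3789.00/30.5920 = 1563.73 − 123.856 = 1439.87 kPa
Ratio = 1439.87/1514.44 = 0.9508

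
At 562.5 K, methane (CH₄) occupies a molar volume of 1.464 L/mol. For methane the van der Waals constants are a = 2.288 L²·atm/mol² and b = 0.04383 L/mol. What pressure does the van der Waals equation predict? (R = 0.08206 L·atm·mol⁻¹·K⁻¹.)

P = RT/(V_m − b) − a/V_m²
RT/(V_m − b) = (0.08206)(562.5)/(1.464 − 0.04383) = 46.159/1.4202 = 32.502 atm
a/V_m² = 2.288/(1.464)² = 1.0675 atm
P = 32.502 − 1.0675 = 31.43 atm

P ≈ 31.43 atm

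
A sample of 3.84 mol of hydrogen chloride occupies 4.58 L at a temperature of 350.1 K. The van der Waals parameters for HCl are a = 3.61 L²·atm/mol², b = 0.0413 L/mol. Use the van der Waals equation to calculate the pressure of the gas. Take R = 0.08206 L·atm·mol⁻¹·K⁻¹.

P ≈ 22.41 atm

P = nRT/(V − nb) − a n²/V²
nRT/(V − nb) = (3.84)(0.08206)(350.1)/(4.58 − 3.84×0.0413) = 110.32/4.4214 = 24.951 atm
a n²/V² = (3.61)(3.84)²/(4.58)² = 2.5377 atm
P = 24.951 − 2.5377 = 22.41 atm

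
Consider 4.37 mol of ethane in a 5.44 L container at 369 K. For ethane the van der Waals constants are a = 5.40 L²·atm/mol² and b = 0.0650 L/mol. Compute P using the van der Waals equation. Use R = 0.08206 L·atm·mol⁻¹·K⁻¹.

P = nRT/(V − nb) − a n²/V²
nRT/(V − nb) = (4.37)(0.08206)(369)/(5.44 − 4.37×0.0650) = 132.32/5.1560 = 25.663 atm
a n²/V² = (5.40)(4.37)²/(5.44)² = 3.4846 atm
P = 25.663 − 3.4846 = 22.18 atm

P ≈ 22.18 atm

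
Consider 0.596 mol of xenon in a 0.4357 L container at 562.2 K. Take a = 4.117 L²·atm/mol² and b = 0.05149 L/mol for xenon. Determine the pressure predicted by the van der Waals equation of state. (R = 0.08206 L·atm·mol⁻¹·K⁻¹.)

P = nRT/(V − nb) − a n²/V²
nRT/(V − nb) = (0.596)(0.08206)(562.2)/(0.4357 − 0.596×0.05149) = 27.496/0.40501 = 67.890 atm
a n²/V² = (4.117)(0.596)²/(0.4357)² = 7.7037 atm
P = 67.890 − 7.7037 = 60.19 atm

P ≈ 60.19 atm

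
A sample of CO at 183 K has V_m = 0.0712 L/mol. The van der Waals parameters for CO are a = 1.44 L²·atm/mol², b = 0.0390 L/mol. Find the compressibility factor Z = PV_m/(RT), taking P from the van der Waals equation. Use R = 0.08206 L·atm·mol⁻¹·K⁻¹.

Z ≈ 0.8644

P = RT/(V_m − b) − a/V_m² = (0.08206)(183)/(0.0712 − 0.0390) − 1.44/(0.0712)²
  = 15.017/0.032200 − 284.06 = 466.37 − 284.06 = 182.31 atm
Z = PV_m/(RT) = (182.31)(0.0712)/((0.08206)(183)) = 12.980/15.017 = 0.8644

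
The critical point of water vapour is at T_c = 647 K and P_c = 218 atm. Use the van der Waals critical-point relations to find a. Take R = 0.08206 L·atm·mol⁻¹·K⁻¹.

a ≈ 5.455 L²·atm/mol²

From T_c = 8a/(27Rb) and P_c = a/(27b²): a = 27 R² T_c²/(64 P_c).
a = 27×(0.08206)²×(647)²/(64×218) = 76109/13952 = 5.455 L²·atm/mol²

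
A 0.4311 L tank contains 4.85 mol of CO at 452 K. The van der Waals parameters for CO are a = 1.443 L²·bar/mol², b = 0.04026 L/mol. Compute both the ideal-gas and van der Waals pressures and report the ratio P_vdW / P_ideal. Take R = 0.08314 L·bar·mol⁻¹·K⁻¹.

Ideal: P_ideal = nRT/V = (4.85)(0.08314)(452)/0.4311 = 422.778 bar
vdW: P = nRT/(V − nb) − a n²/V² = 182.260/0.235839 − 33.9430/0.185847 = 772.815 − 182.639 = 590.176 bar
Ratio = 590.176/422.778 = 1.396

P_vdW / P_ideal ≈ 1.396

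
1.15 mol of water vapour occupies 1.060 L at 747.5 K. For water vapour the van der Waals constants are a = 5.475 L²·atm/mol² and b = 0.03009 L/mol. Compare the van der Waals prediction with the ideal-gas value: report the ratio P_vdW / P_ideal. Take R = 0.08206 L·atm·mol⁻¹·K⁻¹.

P_vdW / P_ideal ≈ 0.9369

Ideal: P_ideal = nRT/V = (1.15)(0.08206)(747.5)/1.060 = 66.5480 atm
vdW: P = nRT/(V − nb) − a n²/V² = 70.5408/1.02540 − 7.24069/1.12360 = 68.7934 − 6.44419 = 62.3492 atm
Ratio = 62.3492/66.5480 = 0.9369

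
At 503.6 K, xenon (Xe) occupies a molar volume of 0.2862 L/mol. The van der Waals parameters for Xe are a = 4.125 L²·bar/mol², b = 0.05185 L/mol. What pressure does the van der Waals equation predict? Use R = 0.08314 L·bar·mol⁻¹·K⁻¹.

P ≈ 128.3 bar

P = RT/(V_m − b) − a/V_m²
RT/(V_m − b) = (0.08314)(503.6)/(0.2862 − 0.05185) = 41.869/0.23435 = 178.66 bar
a/V_m² = 4.125/(0.2862)² = 50.360 bar
P = 178.66 − 50.360 = 128.3 bar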